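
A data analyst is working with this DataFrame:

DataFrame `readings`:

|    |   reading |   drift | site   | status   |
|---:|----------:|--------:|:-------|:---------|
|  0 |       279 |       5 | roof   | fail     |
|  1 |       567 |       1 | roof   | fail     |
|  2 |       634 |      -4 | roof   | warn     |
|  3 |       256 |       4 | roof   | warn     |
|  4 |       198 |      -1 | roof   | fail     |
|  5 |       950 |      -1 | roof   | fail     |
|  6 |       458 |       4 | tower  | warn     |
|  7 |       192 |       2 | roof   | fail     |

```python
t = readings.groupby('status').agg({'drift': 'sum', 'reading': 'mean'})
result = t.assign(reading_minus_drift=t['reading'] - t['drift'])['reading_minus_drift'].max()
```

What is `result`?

group by status: sum(drift), mean(reading):
        drift     reading
status                   
fail        6  437.200000
warn        4  449.333333
add column reading_minus_drift = t['reading'] - t['drift']:
        drift     reading  reading_minus_drift
status                                        
fail        6  437.200000           431.200000
warn        4  449.333333           445.333333

445.333333333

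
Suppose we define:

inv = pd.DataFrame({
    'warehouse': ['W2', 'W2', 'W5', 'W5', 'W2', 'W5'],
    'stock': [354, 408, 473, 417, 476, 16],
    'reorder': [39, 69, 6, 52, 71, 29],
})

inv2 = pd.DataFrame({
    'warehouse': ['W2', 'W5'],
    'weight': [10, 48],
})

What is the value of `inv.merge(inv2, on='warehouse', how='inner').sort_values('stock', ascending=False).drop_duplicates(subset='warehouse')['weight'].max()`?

merge on 'warehouse' (how='inner') → 6 rows:
  warehouse  stock  reorder  weight
0        W2    354       39      10
1        W2    408       69      10
2        W5    473        6      48
3        W5    417       52      48
4        W2    476       71      10
5        W5     16       29      48
sort by stock descending:
  warehouse  stock  reorder  weight
4        W2    476       71      10
2        W5    473        6      48
3        W5    417       52      48
1        W2    408       69      10
0        W2    354       39      10
5        W5     16       29      48
drop duplicate warehouse (keep=first):
  warehouse  stock  reorder  weight
4        W2    476       71      10
2        W5    473        6      48
max of column 'weight' → 48

48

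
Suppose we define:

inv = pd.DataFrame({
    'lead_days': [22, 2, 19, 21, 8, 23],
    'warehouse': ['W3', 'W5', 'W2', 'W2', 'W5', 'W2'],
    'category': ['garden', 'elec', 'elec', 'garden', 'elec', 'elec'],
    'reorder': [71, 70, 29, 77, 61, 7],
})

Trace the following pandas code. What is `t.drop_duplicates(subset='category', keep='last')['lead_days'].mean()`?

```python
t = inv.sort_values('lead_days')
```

22.5

sort by lead_days:
   lead_days warehouse category  reorder
1          2        W5     elec       70
4          8        W5     elec       61
2         19        W2     elec       29
3         21        W2   garden       77
0         22        W3   garden       71
5         23        W2     elec        7
drop duplicate category (keep=last):
   lead_days warehouse category  reorder
0         22        W3   garden       71
5         23        W2     elec        7
The mean of column 'lead_days' is 22.5.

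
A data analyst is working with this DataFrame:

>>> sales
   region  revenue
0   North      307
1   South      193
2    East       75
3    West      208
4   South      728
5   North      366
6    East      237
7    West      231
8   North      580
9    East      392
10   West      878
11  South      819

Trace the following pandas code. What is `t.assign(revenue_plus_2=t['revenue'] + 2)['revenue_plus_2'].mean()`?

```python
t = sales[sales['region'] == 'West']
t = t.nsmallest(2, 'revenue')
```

221.5

filter rows where region == 'West':
   region  revenue
3    West      208
7    West      231
10   West      878
take 2 rows with smallest revenue:
  region  revenue
3   West      208
7   West      231
add column revenue_plus_2 = t['revenue'] + 2:
  region  revenue  revenue_plus_2
3   West      208             210
7   West      231             233
Reading off the mean of column 'revenue_plus_2', we get 221.5.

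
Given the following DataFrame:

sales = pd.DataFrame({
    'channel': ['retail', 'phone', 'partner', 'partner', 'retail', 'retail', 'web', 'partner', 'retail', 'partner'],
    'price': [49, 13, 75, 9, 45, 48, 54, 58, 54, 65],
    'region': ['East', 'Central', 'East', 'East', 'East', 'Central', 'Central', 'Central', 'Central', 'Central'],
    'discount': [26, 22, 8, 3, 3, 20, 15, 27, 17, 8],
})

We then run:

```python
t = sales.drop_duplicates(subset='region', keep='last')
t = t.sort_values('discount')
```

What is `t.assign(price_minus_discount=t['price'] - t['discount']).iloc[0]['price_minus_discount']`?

42

drop duplicate region (keep=last):
   channel  price   region  discount
4   retail     45     East         3
9  partner     65  Central         8
sort by discount:
   channel  price   region  discount
4   retail     45     East         3
9  partner     65  Central         8
add column price_minus_discount = t['price'] - t['discount']:
   channel  price   region  discount  price_minus_discount
4   retail     45     East         3                    42
9  partner     65  Central         8                    57
Reading off the value at position 0, column 'price_minus_discount', we get 42.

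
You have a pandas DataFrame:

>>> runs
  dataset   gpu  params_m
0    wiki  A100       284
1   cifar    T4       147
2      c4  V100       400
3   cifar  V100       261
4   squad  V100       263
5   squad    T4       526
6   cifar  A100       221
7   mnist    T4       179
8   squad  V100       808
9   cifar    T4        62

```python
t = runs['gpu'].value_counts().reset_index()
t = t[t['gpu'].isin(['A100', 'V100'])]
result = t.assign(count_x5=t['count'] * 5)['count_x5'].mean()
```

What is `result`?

value_counts of gpu:
gpu
T4      4
V100    4
A100    2
Name: count, dtype: int64
reset_index():
    gpu  count
0    T4      4
1  V100      4
2  A100      2
filter rows where gpu in ['A100', 'V100']:
    gpu  count
1  V100      4
2  A100      2
add column count_x5 = t['count'] * 5:
    gpu  count  count_x5
1  V100      4        20
2  A100      2        10

15.0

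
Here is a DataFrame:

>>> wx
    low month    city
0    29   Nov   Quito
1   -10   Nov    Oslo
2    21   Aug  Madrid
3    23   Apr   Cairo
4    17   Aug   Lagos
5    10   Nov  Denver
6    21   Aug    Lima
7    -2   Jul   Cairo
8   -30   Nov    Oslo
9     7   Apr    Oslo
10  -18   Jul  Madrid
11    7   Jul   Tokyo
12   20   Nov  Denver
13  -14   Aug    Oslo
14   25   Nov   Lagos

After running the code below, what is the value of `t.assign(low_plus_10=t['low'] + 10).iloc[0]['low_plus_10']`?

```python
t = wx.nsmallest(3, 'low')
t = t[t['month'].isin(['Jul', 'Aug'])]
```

-8

take 3 rows with smallest low:
    low month    city
8   -30   Nov    Oslo
10  -18   Jul  Madrid
13  -14   Aug    Oslo
filter rows where month in ['Jul', 'Aug']:
    low month    city
10  -18   Jul  Madrid
13  -14   Aug    Oslo
add column low_plus_10 = t['low'] + 10:
    low month    city  low_plus_10
10  -18   Jul  Madrid           -8
13  -14   Aug    Oslo           -4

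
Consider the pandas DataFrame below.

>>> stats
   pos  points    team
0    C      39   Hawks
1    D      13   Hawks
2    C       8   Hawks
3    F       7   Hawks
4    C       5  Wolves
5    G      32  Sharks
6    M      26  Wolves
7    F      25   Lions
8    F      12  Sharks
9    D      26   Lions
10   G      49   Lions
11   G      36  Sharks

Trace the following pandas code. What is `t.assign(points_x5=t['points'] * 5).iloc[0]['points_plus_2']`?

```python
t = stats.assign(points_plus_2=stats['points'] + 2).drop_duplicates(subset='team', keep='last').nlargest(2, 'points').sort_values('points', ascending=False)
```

51

add column points_plus_2 = stats['points'] + 2:
   pos  points    team  points_plus_2
0    C      39   Hawks             41
1    D      13   Hawks             15
2    C       8   Hawks             10
3    F       7   Hawks              9
4    C       5  Wolves              7
5    G      32  Sharks             34
6    M      26  Wolves             28
7    F      25   Lions             27
8    F      12  Sharks             14
9    D      26   Lions             28
10   G      49   Lions             51
11   G      36  Sharks             38
drop duplicate team (keep=last):
   pos  points    team  points_plus_2
3    F       7   Hawks              9
6    M      26  Wolves             28
10   G      49   Lions             51
11   G      36  Sharks             38
take 2 rows with largest points:
   pos  points    team  points_plus_2
10   G      49   Lions             51
11   G      36  Sharks             38
sort by points descending:
   pos  points    team  points_plus_2
10   G      49   Lions             51
11   G      36  Sharks             38
add column points_x5 = t['points'] * 5:
   pos  points    team  points_plus_2  points_x5
10   G      49   Lions             51        245
11   G      36  Sharks             38        180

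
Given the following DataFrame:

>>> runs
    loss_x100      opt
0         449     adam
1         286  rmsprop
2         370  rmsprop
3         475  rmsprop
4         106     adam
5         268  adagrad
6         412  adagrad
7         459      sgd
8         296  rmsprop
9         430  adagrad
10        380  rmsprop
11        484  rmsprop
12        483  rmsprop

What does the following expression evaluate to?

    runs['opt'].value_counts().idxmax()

rmsprop

value_counts of opt:
opt
rmsprop    7
adagrad    3
adam       2
sgd        1
Name: count, dtype: int64
Taking the label with the largest value gives rmsprop.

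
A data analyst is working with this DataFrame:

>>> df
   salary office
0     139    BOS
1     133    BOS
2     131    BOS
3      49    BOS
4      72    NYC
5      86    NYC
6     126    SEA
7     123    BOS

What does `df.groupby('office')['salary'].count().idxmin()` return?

group by office, count of salary:
office
BOS    5
NYC    2
SEA    1
Name: salary, dtype: int64

SEA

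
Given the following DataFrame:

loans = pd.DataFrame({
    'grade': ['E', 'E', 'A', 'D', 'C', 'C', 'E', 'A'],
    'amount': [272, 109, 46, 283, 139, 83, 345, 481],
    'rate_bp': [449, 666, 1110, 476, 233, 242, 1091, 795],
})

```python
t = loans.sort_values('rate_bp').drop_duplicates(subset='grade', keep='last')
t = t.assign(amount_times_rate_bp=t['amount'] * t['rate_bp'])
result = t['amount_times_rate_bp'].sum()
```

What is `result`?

sort by rate_bp:
  grade  amount  rate_bp
4     C     139      233
5     C      83      242
0     E     272      449
3     D     283      476
1     E     109      666
7     A     481      795
6     E     345     1091
2     A      46     1110
drop duplicate grade (keep=last):
  grade  amount  rate_bp
5     C      83      242
3     D     283      476
6     E     345     1091
2     A      46     1110
add column amount_times_rate_bp = t['amount'] * t['rate_bp']:
  grade  amount  rate_bp  amount_times_rate_bp
5     C      83      242                 20086
3     D     283      476                134708
6     E     345     1091                376395
2     A      46     1110                 51060
Finally, sum of column 'amount_times_rate_bp' = 582249.

582249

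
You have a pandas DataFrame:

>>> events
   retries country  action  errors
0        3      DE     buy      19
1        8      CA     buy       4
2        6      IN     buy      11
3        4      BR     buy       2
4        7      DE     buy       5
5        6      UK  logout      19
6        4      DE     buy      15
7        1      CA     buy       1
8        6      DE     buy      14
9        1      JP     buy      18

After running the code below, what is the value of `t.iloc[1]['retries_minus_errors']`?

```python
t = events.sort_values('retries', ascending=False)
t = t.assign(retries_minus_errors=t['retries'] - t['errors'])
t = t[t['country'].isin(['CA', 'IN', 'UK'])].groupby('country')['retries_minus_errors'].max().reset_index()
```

sort by retries descending:
   retries country  action  errors
1        8      CA     buy       4
4        7      DE     buy       5
2        6      IN     buy      11
5        6      UK  logout      19
8        6      DE     buy      14
3        4      BR     buy       2
6        4      DE     buy      15
0        3      DE     buy      19
7        1      CA     buy       1
9        1      JP     buy      18
add column retries_minus_errors = t['retries'] - t['errors']:
   retries country  action  errors  retries_minus_errors
1        8      CA     buy       4                     4
4        7      DE     buy       5                     2
2        6      IN     buy      11                    -5
5        6      UK  logout      19                   -13
8        6      DE     buy      14                    -8
3        4      BR     buy       2                     2
6        4      DE     buy      15                   -11
0        3      DE     buy      19                   -16
7        1      CA     buy       1                     0
9        1      JP     buy      18                   -17
filter rows where country in ['CA', 'IN', 'UK']:
   retries country  action  errors  retries_minus_errors
1        8      CA     buy       4                     4
2        6      IN     buy      11                    -5
5        6      UK  logout      19                   -13
7        1      CA     buy       1                     0
group by country, max of retries_minus_errors:
country
CA     4
IN    -5
UK   -13
Name: retries_minus_errors, dtype: int64
reset_index():
  country  retries_minus_errors
0      CA                     4
1      IN                    -5
2      UK                   -13
Hence -5.

-5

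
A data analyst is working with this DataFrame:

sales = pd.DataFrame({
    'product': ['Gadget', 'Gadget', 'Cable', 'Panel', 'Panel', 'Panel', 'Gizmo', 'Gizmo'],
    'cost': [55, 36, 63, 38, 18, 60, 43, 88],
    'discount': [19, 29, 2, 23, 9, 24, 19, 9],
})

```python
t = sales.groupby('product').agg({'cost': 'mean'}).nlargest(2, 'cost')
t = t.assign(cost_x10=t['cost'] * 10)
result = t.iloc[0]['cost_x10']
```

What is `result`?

655.0

group by product, mean of cost:
              cost
product           
Cable    63.000000
Gadget   45.500000
Gizmo    65.500000
Panel    38.666667
take 2 rows with largest cost:
         cost
product      
Gizmo    65.5
Cable    63.0
add column cost_x10 = t['cost'] * 10:
         cost  cost_x10
product                
Gizmo    65.5     655.0
Cable    63.0     630.0
So iloc[0]['cost_x10'] = 655.0.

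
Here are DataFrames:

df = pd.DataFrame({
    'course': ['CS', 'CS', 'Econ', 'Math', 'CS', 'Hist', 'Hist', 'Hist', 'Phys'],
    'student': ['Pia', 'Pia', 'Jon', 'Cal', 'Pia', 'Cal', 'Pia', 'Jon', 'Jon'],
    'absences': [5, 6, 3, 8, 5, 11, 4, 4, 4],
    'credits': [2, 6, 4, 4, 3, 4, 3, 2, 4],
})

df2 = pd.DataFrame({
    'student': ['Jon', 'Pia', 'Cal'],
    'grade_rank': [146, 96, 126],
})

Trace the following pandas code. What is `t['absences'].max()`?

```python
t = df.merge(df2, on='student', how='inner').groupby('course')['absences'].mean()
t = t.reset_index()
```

merge on 'student' (how='inner') → 9 rows:
  course student  absences  credits  grade_rank
0     CS     Pia         5        2          96
1     CS     Pia         6        6          96
2   Econ     Jon         3        4         146
3   Math     Cal         8        4         126
4     CS     Pia         5        3          96
5   Hist     Cal        11        4         126
6   Hist     Pia         4        3          96
7   Hist     Jon         4        2         146
8   Phys     Jon         4        4         146
group by course, mean of absences:
course
CS      5.333333
Econ    3.000000
Hist    6.333333
Math    8.000000
Phys    4.000000
Name: absences, dtype: float64
reset_index():
  course  absences
0     CS  5.333333
1   Econ  3.000000
2   Hist  6.333333
3   Math  8.000000
4   Phys  4.000000
Taking the max of column 'absences' gives 8.0.

8.0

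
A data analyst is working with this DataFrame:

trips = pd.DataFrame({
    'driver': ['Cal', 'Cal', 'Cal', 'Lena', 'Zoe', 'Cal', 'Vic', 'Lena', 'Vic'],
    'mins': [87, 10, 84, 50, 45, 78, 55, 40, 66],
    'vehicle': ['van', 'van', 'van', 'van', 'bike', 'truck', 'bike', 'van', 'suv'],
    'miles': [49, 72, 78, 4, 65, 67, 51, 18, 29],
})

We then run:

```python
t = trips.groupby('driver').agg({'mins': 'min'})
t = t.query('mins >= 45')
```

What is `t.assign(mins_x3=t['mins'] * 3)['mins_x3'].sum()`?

group by driver, min of mins:
        mins
driver      
Cal       10
Lena      40
Vic       55
Zoe       45
filter rows where mins >= 45:
        mins
driver      
Vic       55
Zoe       45
add column mins_x3 = t['mins'] * 3:
        mins  mins_x3
driver               
Vic       55      165
Zoe       45      135
Taking the sum of column 'mins_x3' gives 300.

300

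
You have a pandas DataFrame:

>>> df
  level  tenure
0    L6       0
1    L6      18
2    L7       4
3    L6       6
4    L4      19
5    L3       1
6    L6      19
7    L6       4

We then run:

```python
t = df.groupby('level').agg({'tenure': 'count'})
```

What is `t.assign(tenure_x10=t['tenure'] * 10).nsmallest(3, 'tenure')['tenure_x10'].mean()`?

group by level, count of tenure:
       tenure
level        
L3          1
L4          1
L6          5
L7          1
add column tenure_x10 = t['tenure'] * 10:
       tenure  tenure_x10
level                    
L3          1          10
L4          1          10
L6          5          50
L7          1          10
take 3 rows with smallest tenure:
       tenure  tenure_x10
level                    
L3          1          10
L4          1          10
L7          1          10

10.0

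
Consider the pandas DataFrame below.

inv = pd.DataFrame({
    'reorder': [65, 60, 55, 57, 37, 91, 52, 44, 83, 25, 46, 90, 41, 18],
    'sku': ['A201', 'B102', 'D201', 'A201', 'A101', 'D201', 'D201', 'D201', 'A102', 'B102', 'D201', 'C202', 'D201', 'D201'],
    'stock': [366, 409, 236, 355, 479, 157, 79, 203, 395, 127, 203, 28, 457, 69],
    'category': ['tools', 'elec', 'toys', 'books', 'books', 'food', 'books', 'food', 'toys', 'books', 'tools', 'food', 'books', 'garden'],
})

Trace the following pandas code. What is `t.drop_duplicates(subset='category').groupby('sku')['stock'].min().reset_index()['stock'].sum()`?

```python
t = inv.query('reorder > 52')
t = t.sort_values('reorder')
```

filter rows where reorder > 52:
    reorder   sku  stock category
0        65  A201    366    tools
1        60  B102    409     elec
2        55  D201    236     toys
3        57  A201    355    books
5        91  D201    157     food
8        83  A102    395     toys
11       90  C202     28     food
sort by reorder:
    reorder   sku  stock category
2        55  D201    236     toys
3        57  A201    355    books
1        60  B102    409     elec
0        65  A201    366    tools
8        83  A102    395     toys
11       90  C202     28     food
5        91  D201    157     food
drop duplicate category (keep=first):
    reorder   sku  stock category
2        55  D201    236     toys
3        57  A201    355    books
1        60  B102    409     elec
0        65  A201    366    tools
11       90  C202     28     food
group by sku, min of stock:
sku
A201    355
B102    409
C202     28
D201    236
Name: stock, dtype: int64
reset_index():
    sku  stock
0  A201    355
1  B102    409
2  C202     28
3  D201    236

1028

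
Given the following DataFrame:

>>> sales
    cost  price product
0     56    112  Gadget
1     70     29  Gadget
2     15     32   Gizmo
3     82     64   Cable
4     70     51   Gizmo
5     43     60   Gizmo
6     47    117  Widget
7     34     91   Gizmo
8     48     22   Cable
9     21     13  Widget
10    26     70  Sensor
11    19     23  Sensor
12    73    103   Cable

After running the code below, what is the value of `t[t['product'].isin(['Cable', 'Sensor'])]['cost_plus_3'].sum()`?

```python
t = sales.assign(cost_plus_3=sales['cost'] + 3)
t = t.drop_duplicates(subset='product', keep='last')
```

98

add column cost_plus_3 = sales['cost'] + 3:
    cost  price product  cost_plus_3
0     56    112  Gadget           59
1     70     29  Gadget           73
2     15     32   Gizmo           18
3     82     64   Cable           85
4     70     51   Gizmo           73
5     43     60   Gizmo           46
6     47    117  Widget           50
7     34     91   Gizmo           37
8     48     22   Cable           51
9     21     13  Widget           24
10    26     70  Sensor           29
11    19     23  Sensor           22
12    73    103   Cable           76
drop duplicate product (keep=last):
    cost  price product  cost_plus_3
1     70     29  Gadget           73
7     34     91   Gizmo           37
9     21     13  Widget           24
11    19     23  Sensor           22
12    73    103   Cable           76
filter rows where product in ['Cable', 'Sensor']:
    cost  price product  cost_plus_3
11    19     23  Sensor           22
12    73    103   Cable           76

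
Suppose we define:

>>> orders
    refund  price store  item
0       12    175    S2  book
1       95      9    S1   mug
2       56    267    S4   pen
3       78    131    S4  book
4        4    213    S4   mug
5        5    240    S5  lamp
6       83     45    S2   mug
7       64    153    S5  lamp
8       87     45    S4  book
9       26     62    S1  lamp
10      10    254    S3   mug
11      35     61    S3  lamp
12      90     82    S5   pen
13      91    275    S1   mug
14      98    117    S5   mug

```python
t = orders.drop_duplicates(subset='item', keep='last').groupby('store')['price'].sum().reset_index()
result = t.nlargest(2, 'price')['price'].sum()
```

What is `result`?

drop duplicate item (keep=last):
    refund  price store  item
8       87     45    S4  book
11      35     61    S3  lamp
12      90     82    S5   pen
14      98    117    S5   mug
group by store, sum of price:
store
S3     61
S4     45
S5    199
Name: price, dtype: int64
reset_index():
  store  price
0    S3     61
1    S4     45
2    S5    199
take 2 rows with largest price:
  store  price
2    S5    199
0    S3     61

260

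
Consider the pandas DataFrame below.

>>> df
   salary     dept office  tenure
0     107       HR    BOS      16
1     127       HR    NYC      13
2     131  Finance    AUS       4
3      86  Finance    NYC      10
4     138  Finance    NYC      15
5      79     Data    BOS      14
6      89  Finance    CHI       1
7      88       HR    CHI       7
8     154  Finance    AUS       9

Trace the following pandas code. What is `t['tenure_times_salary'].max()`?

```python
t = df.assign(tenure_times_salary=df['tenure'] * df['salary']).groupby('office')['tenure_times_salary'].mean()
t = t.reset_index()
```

add column tenure_times_salary = df['tenure'] * df['salary']:
   salary     dept office  tenure  tenure_times_salary
0     107       HR    BOS      16                 1712
1     127       HR    NYC      13                 1651
2     131  Finance    AUS       4                  524
3      86  Finance    NYC      10                  860
4     138  Finance    NYC      15                 2070
5      79     Data    BOS      14                 1106
6      89  Finance    CHI       1                   89
7      88       HR    CHI       7                  616
8     154  Finance    AUS       9                 1386
group by office, mean of tenure_times_salary:
office
AUS     955.0
BOS    1409.0
CHI     352.5
NYC    1527.0
Name: tenure_times_salary, dtype: float64
reset_index():
  office  tenure_times_salary
0    AUS                955.0
1    BOS               1409.0
2    CHI                352.5
3    NYC               1527.0
So max() = 1527.0.

1527.0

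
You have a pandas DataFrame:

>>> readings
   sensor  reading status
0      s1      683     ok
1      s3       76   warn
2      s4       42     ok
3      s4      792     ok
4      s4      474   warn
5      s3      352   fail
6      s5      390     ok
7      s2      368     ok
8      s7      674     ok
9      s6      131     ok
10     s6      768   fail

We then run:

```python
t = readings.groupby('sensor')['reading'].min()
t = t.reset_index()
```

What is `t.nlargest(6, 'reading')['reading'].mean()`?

group by sensor, min of reading:
sensor
s1    683
s2    368
s3     76
s4     42
s5    390
s6    131
s7    674
Name: reading, dtype: int64
reset_index():
  sensor  reading
0     s1      683
1     s2      368
2     s3       76
3     s4       42
4     s5      390
5     s6      131
6     s7      674
take 6 rows with largest reading:
  sensor  reading
0     s1      683
6     s7      674
4     s5      390
1     s2      368
5     s6      131
2     s3       76
Taking the mean of column 'reading' gives 387.0.

387.0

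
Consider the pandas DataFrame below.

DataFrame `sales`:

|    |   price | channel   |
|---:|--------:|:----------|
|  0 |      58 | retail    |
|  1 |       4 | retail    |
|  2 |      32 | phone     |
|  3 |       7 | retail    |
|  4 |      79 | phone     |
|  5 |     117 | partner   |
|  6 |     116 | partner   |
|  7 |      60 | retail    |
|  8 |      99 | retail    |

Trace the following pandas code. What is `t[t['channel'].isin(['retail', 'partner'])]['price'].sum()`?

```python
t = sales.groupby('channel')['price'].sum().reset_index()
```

461

group by channel, sum of price:
channel
partner    233
phone      111
retail     228
Name: price, dtype: int64
reset_index():
   channel  price
0  partner    233
1    phone    111
2   retail    228
filter rows where channel in ['retail', 'partner']:
   channel  price
0  partner    233
2   retail    228
Then the sum of column 'price': 461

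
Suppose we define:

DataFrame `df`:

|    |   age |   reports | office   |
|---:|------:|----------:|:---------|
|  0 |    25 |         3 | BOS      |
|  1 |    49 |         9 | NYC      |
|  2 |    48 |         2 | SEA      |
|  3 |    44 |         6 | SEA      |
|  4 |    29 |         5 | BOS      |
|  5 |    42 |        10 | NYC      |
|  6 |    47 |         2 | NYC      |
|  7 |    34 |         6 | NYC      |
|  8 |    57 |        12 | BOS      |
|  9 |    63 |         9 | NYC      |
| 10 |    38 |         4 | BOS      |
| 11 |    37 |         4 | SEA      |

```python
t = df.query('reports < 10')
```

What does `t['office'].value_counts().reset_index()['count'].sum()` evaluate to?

filter rows where reports < 10:
    age  reports office
0    25        3    BOS
1    49        9    NYC
2    48        2    SEA
3    44        6    SEA
4    29        5    BOS
6    47        2    NYC
7    34        6    NYC
9    63        9    NYC
10   38        4    BOS
11   37        4    SEA
value_counts of office:
office
NYC    4
BOS    3
SEA    3
Name: count, dtype: int64
reset_index():
  office  count
0    NYC      4
1    BOS      3
2    SEA      3

10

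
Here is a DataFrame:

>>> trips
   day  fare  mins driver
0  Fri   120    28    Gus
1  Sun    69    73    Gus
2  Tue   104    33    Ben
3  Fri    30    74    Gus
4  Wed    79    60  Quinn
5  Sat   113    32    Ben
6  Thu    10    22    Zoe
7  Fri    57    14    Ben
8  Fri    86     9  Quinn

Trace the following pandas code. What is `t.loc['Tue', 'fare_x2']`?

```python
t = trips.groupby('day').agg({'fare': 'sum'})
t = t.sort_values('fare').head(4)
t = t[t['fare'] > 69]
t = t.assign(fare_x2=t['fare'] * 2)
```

208

group by day, sum of fare:
     fare
day      
Fri   293
Sat   113
Sun    69
Thu    10
Tue   104
Wed    79
sort by fare:
     fare
day      
Thu    10
Sun    69
Wed    79
Tue   104
Sat   113
Fri   293
take first 4 rows:
     fare
day      
Thu    10
Sun    69
Wed    79
Tue   104
filter rows where fare > 69:
     fare
day      
Wed    79
Tue   104
add column fare_x2 = t['fare'] * 2:
     fare  fare_x2
day               
Wed    79      158
Tue   104      208
value at row 'Tue', column 'fare_x2' → 208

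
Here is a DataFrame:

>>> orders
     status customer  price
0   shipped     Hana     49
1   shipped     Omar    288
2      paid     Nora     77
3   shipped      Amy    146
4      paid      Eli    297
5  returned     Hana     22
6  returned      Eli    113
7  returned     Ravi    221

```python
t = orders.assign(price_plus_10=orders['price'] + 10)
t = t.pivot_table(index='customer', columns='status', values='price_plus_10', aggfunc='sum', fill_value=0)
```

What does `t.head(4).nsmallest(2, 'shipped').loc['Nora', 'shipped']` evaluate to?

add column price_plus_10 = orders['price'] + 10:
     status customer  price  price_plus_10
0   shipped     Hana     49             59
1   shipped     Omar    288            298
2      paid     Nora     77             87
3   shipped      Amy    146            156
4      paid      Eli    297            307
5  returned     Hana     22             32
6  returned      Eli    113            123
7  returned     Ravi    221            231
pivot: rows=customer, cols=status, sum(price_plus_10):
status    paid  returned  shipped
customer                         
Amy          0         0      156
Eli        307       123        0
Hana         0        32       59
Nora        87         0        0
Omar         0         0      298
Ravi         0       231        0
take first 4 rows:
status    paid  returned  shipped
customer                         
Amy          0         0      156
Eli        307       123        0
Hana         0        32       59
Nora        87         0        0
take 2 rows with smallest shipped:
status    paid  returned  shipped
customer                         
Eli        307       123        0
Nora        87         0        0
value at row 'Nora', column 'shipped' → 0

0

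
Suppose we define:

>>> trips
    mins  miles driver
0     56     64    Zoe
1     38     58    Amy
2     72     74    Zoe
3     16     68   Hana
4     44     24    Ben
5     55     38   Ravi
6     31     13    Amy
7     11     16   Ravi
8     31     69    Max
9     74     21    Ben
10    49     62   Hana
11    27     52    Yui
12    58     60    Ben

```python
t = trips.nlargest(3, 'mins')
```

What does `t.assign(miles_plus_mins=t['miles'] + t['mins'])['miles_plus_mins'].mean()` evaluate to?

take 3 rows with largest mins:
    mins  miles driver
9     74     21    Ben
2     72     74    Zoe
12    58     60    Ben
add column miles_plus_mins = t['miles'] + t['mins']:
    mins  miles driver  miles_plus_mins
9     74     21    Ben               95
2     72     74    Zoe              146
12    58     60    Ben              118
Finally, mean of column 'miles_plus_mins' = 119.666666667.

119.666666667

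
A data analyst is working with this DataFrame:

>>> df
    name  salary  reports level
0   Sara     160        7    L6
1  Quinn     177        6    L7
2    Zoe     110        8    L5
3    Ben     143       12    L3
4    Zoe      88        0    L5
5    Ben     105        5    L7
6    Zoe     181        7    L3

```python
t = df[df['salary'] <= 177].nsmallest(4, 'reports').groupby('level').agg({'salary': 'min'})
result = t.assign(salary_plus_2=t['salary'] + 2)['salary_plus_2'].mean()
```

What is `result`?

filter rows where salary <= 177:
    name  salary  reports level
0   Sara     160        7    L6
1  Quinn     177        6    L7
2    Zoe     110        8    L5
3    Ben     143       12    L3
4    Zoe      88        0    L5
5    Ben     105        5    L7
take 4 rows with smallest reports:
    name  salary  reports level
4    Zoe      88        0    L5
5    Ben     105        5    L7
1  Quinn     177        6    L7
0   Sara     160        7    L6
group by level, min of salary:
       salary
level        
L5         88
L6        160
L7        105
add column salary_plus_2 = t['salary'] + 2:
       salary  salary_plus_2
level                       
L5         88             90
L6        160            162
L7        105            107
Finally, mean of column 'salary_plus_2' = 119.666666667.

119.666666667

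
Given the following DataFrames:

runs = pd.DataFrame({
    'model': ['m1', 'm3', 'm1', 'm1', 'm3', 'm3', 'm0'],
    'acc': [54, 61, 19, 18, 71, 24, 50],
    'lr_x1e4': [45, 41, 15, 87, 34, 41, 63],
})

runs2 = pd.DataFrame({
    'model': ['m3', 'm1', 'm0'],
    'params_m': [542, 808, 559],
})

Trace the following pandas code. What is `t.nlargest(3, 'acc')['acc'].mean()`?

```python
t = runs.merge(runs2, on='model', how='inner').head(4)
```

merge on 'model' (how='inner') → 7 rows:
  model  acc  lr_x1e4  params_m
0    m1   54       45       808
1    m3   61       41       542
2    m1   19       15       808
3    m1   18       87       808
4    m3   71       34       542
5    m3   24       41       542
6    m0   50       63       559
take first 4 rows:
  model  acc  lr_x1e4  params_m
0    m1   54       45       808
1    m3   61       41       542
2    m1   19       15       808
3    m1   18       87       808
take 3 rows with largest acc:
  model  acc  lr_x1e4  params_m
1    m3   61       41       542
0    m1   54       45       808
2    m1   19       15       808
Finally, mean of column 'acc' = 44.6666666667.

44.6666666667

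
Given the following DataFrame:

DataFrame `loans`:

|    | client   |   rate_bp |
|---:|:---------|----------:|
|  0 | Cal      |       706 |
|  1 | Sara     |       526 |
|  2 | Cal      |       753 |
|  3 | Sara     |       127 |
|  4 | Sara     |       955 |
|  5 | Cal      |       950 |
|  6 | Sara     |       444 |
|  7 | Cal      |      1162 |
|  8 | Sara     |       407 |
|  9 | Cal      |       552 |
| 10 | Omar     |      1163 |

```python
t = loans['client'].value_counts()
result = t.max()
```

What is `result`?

value_counts of client:
client
Cal     5
Sara    5
Omar    1
Name: count, dtype: int64

5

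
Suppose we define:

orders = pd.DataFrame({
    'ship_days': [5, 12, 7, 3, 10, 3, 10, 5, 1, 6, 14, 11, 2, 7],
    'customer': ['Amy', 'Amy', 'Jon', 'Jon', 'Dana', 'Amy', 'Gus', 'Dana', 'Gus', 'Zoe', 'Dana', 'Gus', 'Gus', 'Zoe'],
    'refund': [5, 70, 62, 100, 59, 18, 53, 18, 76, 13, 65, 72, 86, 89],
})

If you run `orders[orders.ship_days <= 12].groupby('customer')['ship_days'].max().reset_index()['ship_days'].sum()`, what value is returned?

filter rows where ship_days <= 12:
    ship_days customer  refund
0           5      Amy       5
1          12      Amy      70
2           7      Jon      62
3           3      Jon     100
4          10     Dana      59
5           3      Amy      18
6          10      Gus      53
7           5     Dana      18
8           1      Gus      76
9           6      Zoe      13
11         11      Gus      72
12          2      Gus      86
13          7      Zoe      89
group by customer, max of ship_days:
customer
Amy     12
Dana    10
Gus     11
Jon      7
Zoe      7
Name: ship_days, dtype: int64
reset_index():
  customer  ship_days
0      Amy         12
1     Dana         10
2      Gus         11
3      Jon          7
4      Zoe          7
Taking the sum of column 'ship_days' gives 47.

47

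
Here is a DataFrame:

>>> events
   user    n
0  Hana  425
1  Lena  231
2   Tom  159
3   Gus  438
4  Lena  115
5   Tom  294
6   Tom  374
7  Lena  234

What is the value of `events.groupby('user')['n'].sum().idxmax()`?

group by user, sum of n:
user
Gus     438
Hana    425
Lena    580
Tom     827
Name: n, dtype: int64
Then the label with the largest value: Tom

Tom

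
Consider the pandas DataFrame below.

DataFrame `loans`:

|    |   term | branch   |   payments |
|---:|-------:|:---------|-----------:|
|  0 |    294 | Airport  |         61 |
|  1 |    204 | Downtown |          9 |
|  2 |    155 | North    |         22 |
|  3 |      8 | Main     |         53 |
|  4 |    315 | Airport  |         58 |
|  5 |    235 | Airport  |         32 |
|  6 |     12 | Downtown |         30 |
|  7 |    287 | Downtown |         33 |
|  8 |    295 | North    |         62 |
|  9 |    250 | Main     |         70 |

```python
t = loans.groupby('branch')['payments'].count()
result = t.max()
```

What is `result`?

3

group by branch, count of payments:
branch
Airport     3
Downtown    3
Main        2
North       2
Name: payments, dtype: int64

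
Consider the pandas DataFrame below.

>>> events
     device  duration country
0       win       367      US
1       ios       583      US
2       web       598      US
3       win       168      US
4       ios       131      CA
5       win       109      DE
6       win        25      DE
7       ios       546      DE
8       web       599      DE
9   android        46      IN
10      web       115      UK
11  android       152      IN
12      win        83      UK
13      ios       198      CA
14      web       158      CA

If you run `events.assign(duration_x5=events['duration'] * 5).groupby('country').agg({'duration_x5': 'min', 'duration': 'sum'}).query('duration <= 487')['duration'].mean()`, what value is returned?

add column duration_x5 = events['duration'] * 5:
     device  duration country  duration_x5
0       win       367      US         1835
1       ios       583      US         2915
2       web       598      US         2990
3       win       168      US          840
4       ios       131      CA          655
5       win       109      DE          545
6       win        25      DE          125
7       ios       546      DE         2730
8       web       599      DE         2995
9   android        46      IN          230
10      web       115      UK          575
11  android       152      IN          760
12      win        83      UK          415
13      ios       198      CA          990
14      web       158      CA          790
group by country: min(duration_x5), sum(duration):
         duration_x5  duration
country                       
CA               655       487
DE               125      1279
IN               230       198
UK               415       198
US               840      1716
filter rows where duration <= 487:
         duration_x5  duration
country                       
CA               655       487
IN               230       198
UK               415       198
So mean() = 294.333333333.

294.333333333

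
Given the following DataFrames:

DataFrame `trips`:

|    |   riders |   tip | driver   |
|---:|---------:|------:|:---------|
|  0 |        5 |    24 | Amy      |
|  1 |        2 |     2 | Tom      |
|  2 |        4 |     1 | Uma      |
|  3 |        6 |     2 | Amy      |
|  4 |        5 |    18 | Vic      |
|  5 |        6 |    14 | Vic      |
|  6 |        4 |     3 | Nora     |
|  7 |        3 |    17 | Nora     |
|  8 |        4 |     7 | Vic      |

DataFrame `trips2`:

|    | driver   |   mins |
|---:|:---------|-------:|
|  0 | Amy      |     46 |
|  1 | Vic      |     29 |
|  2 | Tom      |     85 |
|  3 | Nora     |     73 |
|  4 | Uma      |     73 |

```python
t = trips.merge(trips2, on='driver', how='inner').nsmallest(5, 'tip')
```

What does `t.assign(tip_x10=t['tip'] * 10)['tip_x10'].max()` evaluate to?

merge on 'driver' (how='inner') → 9 rows:
   riders  tip driver  mins
0       5   24    Amy    46
1       2    2    Tom    85
2       4    1    Uma    73
3       6    2    Amy    46
4       5   18    Vic    29
5       6   14    Vic    29
6       4    3   Nora    73
7       3   17   Nora    73
8       4    7    Vic    29
take 5 rows with smallest tip:
   riders  tip driver  mins
2       4    1    Uma    73
1       2    2    Tom    85
3       6    2    Amy    46
6       4    3   Nora    73
8       4    7    Vic    29
add column tip_x10 = t['tip'] * 10:
   riders  tip driver  mins  tip_x10
2       4    1    Uma    73       10
1       2    2    Tom    85       20
3       6    2    Amy    46       20
6       4    3   Nora    73       30
8       4    7    Vic    29       70
Reading off the max of column 'tip_x10', we get 70.

70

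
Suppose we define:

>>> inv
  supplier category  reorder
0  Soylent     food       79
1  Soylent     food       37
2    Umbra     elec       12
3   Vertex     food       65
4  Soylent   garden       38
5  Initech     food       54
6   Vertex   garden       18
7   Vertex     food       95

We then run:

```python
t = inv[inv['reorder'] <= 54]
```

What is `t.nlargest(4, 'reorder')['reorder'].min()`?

18

filter rows where reorder <= 54:
  supplier category  reorder
1  Soylent     food       37
2    Umbra     elec       12
4  Soylent   garden       38
5  Initech     food       54
6   Vertex   garden       18
take 4 rows with largest reorder:
  supplier category  reorder
5  Initech     food       54
4  Soylent   garden       38
1  Soylent     food       37
6   Vertex   garden       18
Reading off the min of column 'reorder', we get 18.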